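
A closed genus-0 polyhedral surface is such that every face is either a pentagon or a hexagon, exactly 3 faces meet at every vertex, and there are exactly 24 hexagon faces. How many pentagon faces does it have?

Let x be the number of pentagons; then F = 24 + x.
Edge–face incidences: 2E = 6·24 + 5·x = 144 + 5x.
Every vertex has degree 3, so 3V = 2E.
Euler: V − E + F = 2 ⇒ (2E)/3 − E + (24 + x) = 2.
Multiply by 6: 2·(2E) − 3·(2E) + 6·(24 + x) = 12, i.e. 144 + 6x − (144 + 5x) = 12.
Collecting terms: x = 12.
Then 2E = 144 + 5·12 = 204, so E = 102, V = 2E/3 = 68, F = 24 + 12 = 36.

12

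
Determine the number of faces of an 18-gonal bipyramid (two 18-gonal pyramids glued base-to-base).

36

A bipyramid over an n-gon has 2n triangular faces and n + 2 vertices: V = 18 + 2 = 20, E = 3·18 = 54, F = 2·18 = 36.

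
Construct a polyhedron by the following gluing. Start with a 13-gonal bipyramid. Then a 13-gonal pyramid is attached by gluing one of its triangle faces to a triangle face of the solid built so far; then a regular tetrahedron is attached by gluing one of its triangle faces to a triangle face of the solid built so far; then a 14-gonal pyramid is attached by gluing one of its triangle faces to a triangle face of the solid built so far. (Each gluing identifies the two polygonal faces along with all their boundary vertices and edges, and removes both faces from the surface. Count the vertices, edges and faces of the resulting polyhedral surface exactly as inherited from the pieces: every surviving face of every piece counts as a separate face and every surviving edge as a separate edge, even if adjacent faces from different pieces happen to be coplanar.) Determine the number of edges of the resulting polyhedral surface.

90

A 13-gonal bipyramid: V=15, E=39, F=26.
Attach a 13-gonal pyramid (V=14, E=26, F=14) along a 3-gon: merge 3 vertices and 3 edges, delete both glued faces → V=26, E=62, F=38.
Attach a regular tetrahedron (V=4, E=6, F=4) along a 3-gon: merge 3 vertices and 3 edges, delete both glued faces → V=27, E=65, F=40.
Attach a 14-gonal pyramid (V=15, E=28, F=15) along a 3-gon: merge 3 vertices and 3 edges, delete both glued faces → V=39, E=90, F=53.
Check: V − E + F = 39 − 90 + 53 = 2.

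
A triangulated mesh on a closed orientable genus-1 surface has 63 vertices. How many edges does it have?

χ = 2 − 2·1 = 0, and every face is a triangle so 3F = 2E.
V − E + F = 0 with E = 3F/2 gives 63 − (3/2 − 1)·F = 0, so F = 126 and E = 189.

189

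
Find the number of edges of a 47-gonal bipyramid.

A bipyramid over an n-gon has 2n triangular faces and n + 2 vertices: V = 47 + 2 = 49, E = 3·47 = 141, F = 2·47 = 94.

141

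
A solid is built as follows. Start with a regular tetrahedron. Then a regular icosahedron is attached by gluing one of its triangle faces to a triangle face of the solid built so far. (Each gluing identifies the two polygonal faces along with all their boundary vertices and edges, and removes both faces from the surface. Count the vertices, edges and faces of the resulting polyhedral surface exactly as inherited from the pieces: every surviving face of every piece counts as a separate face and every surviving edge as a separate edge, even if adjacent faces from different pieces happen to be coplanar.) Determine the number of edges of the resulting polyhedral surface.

A regular tetrahedron: V=4, E=6, F=4.
Attach a regular icosahedron (V=12, E=30, F=20) along a 3-gon: merge 3 vertices and 3 edges, delete both glued faces → V=13, E=33, F=22.
Check: V − E + F = 13 − 33 + 22 = 2.

33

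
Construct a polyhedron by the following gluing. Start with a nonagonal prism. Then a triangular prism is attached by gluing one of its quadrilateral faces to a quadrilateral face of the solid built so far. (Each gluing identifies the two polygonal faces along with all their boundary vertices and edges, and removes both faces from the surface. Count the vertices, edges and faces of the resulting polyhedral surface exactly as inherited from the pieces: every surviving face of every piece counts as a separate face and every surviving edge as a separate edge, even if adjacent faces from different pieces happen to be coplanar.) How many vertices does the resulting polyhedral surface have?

A nonagonal prism: V=18, E=27, F=11.
Attach a triangular prism (V=6, E=9, F=5) along a 4-gon: merge 4 vertices and 4 edges, delete both glued faces → V=20, E=32, F=14.
Check: V − E + F = 20 − 32 + 14 = 2.

20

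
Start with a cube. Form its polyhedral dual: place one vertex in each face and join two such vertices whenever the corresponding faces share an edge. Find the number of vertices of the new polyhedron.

6

The base solid has V = 8, E = 12, F = 6.
The dual swaps V and F and preserves E: V′ = F = 6, E′ = E = 12, F′ = V = 8.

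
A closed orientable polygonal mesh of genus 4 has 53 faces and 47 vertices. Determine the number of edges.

106

For a closed orientable surface of genus 4, χ = 2 − 2·4 = -6.
E = V + F − (-6) = 47 + 53 − (-6) = 106.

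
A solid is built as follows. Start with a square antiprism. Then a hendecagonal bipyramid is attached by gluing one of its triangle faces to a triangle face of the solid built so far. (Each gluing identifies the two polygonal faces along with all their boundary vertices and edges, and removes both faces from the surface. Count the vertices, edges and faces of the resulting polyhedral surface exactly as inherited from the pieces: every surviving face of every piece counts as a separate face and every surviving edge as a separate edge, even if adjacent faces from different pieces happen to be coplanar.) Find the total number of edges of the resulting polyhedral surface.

A square antiprism: V=8, E=16, F=10.
Attach a hendecagonal bipyramid (V=13, E=33, F=22) along a 3-gon: merge 3 vertices and 3 edges, delete both glued faces → V=18, E=46, F=30.
Check: V − E + F = 18 − 46 + 30 = 2.

46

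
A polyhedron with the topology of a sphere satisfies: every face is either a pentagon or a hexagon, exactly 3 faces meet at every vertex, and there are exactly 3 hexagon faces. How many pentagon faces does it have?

Let x be the number of pentagons; then F = 3 + x.
Edge–face incidences: 2E = 6·3 + 5·x = 18 + 5x.
Every vertex has degree 3, so 3V = 2E.
Euler: V − E + F = 2 ⇒ (2E)/3 − E + (3 + x) = 2.
Multiply by 6: 2·(2E) − 3·(2E) + 6·(3 + x) = 12, i.e. 18 + 6x − (18 + 5x) = 12.
Collecting terms: x = 12.
Then 2E = 18 + 5·12 = 78, so E = 39, V = 2E/3 = 26, F = 3 + 12 = 15.

12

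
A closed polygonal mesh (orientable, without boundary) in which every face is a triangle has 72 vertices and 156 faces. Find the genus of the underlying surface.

4

Every face is a triangle, so 2E = 3·156 = 468, giving E = 234.
χ = V − E + F = 72 − 234 + 156 = -6.
For a closed orientable surface χ = 2 − 2g, so g = (2 − (-6))/2 = 4.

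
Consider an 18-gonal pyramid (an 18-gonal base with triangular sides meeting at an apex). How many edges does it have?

36

A pyramid on an n-gon base has one n-gon and n triangles: V = 18 + 1 = 19, E = 2·18 = 36, F = 18 + 1 = 19.
Check: V − E + F = 19 − 36 + 19 = 2.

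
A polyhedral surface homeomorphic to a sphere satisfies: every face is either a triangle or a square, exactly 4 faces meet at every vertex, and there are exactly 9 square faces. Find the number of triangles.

8

Let x be the number of triangles; then F = 9 + x.
Edge–face incidences: 2E = 4·9 + 3·x = 36 + 3x.
Every vertex has degree 4, so 4V = 2E.
Euler: V − E + F = 2 ⇒ (2E)/4 − E + (9 + x) = 2.
Multiply by 8: 2·(2E) − 4·(2E) + 8·(9 + x) = 16, i.e. 72 + 8x − 2·(36 + 3x) = 16.
Collecting terms: 2x = 16, so x = 8.
Then 2E = 36 + 3·8 = 60, so E = 30, V = 2E/4 = 15, F = 9 + 8 = 17.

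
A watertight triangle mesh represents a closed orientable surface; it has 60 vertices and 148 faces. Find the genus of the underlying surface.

8

Every face is a triangle, so 2E = 3·148 = 444, giving E = 222.
χ = V − E + F = 60 − 222 + 148 = -14.
For a closed orientable surface χ = 2 − 2g, so g = (2 − (-14))/2 = 8.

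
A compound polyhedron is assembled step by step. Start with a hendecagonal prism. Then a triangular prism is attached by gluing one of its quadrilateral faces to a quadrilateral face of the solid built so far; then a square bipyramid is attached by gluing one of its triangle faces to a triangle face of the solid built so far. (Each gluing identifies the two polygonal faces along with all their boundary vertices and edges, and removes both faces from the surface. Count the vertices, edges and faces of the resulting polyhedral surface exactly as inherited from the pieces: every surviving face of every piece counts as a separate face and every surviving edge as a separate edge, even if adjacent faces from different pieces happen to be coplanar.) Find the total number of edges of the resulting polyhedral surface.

A hendecagonal prism: V=22, E=33, F=13.
Attach a triangular prism (V=6, E=9, F=5) along a 4-gon: merge 4 vertices and 4 edges, delete both glued faces → V=24, E=38, F=16.
Attach a square bipyramid (V=6, E=12, F=8) along a 3-gon: merge 3 vertices and 3 edges, delete both glued faces → V=27, E=47, F=22.
Check: V − E + F = 27 − 47 + 22 = 2.

47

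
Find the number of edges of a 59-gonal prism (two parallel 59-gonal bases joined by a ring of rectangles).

A prism on an n-gon has two n-gon bases and n rectangular sides: V = 2·59 = 118, E = 3·59 = 177, F = 59 + 2 = 61.

177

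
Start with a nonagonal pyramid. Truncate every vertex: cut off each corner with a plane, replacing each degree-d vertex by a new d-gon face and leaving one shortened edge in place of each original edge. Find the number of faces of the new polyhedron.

The base solid has V = 10, E = 18, F = 10.
Truncation replaces each original edge-end by a new vertex, so V′ = 2E = 36.
Each original edge survives, and each old vertex of degree d contributes d new edges; summing degrees gives Σd = 2E, so E′ = E + 2E = 3E = 54.
Each original face survives and each original vertex becomes one new face: F′ = F + V = 20.

20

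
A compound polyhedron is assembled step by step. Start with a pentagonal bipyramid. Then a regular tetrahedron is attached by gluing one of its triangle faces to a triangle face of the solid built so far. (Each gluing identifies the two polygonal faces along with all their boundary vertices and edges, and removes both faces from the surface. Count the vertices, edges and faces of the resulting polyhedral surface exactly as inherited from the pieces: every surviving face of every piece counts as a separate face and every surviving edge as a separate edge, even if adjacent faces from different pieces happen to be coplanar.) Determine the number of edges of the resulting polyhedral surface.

A pentagonal bipyramid: V=7, E=15, F=10.
Attach a regular tetrahedron (V=4, E=6, F=4) along a 3-gon: merge 3 vertices and 3 edges, delete both glued faces → V=8, E=18, F=12.
Check: V − E + F = 8 − 18 + 12 = 2.

18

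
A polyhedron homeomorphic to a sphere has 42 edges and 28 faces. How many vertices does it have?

Here V − E + F = 2.
V = 2 + E − F = 2 + 42 − 28 = 16.

16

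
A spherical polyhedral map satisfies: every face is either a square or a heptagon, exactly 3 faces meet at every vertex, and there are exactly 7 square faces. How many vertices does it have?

Let x be the number of heptagons; then F = 7 + x.
Edge–face incidences: 2E = 4·7 + 7·x = 28 + 7x.
Every vertex has degree 3, so 3V = 2E.
Euler: V − E + F = 2 ⇒ (2E)/3 − E + (7 + x) = 2.
Multiply by 6: 2·(2E) − 3·(2E) + 6·(7 + x) = 12, i.e. 42 + 6x − (28 + 7x) = 12.
Collecting terms: −x + 14 = 12, so −x = −2, so x = 2.
Then 2E = 28 + 7·2 = 42, so E = 21, V = 2E/3 = 14, F = 7 + 2 = 9.

14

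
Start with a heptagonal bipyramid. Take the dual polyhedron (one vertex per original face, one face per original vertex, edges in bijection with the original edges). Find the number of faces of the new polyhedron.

The base solid has V = 9, E = 21, F = 14.
The dual swaps V and F and preserves E: V′ = F = 14, E′ = E = 21, F′ = V = 9.

9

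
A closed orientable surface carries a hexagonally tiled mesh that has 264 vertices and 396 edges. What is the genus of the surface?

Every face is a hexagon and each edge borders two faces, so 6F = 2·396, giving F = 132.
χ = V − E + F = 264 − 396 + 132 = 0.
For a closed orientable surface χ = 2 − 2g, so g = (2 − (0))/2 = 1.

1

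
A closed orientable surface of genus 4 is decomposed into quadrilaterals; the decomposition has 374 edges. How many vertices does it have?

181

χ = 2 − 2·4 = -6, and every face is a square so 4F = 2E.
F = 2E/4 = 187. Then V = -6 + E − F = -6 + 374 − 187 = 181.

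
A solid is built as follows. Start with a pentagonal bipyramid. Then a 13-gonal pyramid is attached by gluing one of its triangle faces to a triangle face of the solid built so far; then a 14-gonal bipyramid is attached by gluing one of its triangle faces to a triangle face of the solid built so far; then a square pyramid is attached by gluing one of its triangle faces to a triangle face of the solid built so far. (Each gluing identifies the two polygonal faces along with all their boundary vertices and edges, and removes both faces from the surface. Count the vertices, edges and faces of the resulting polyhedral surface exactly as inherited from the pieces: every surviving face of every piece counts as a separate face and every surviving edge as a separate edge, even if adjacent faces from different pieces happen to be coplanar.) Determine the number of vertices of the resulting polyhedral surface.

33

A pentagonal bipyramid: V=7, E=15, F=10.
Attach a 13-gonal pyramid (V=14, E=26, F=14) along a 3-gon: merge 3 vertices and 3 edges, delete both glued faces → V=18, E=38, F=22.
Attach a 14-gonal bipyramid (V=16, E=42, F=28) along a 3-gon: merge 3 vertices and 3 edges, delete both glued faces → V=31, E=77, F=48.
Attach a square pyramid (V=5, E=8, F=5) along a 3-gon: merge 3 vertices and 3 edges, delete both glued faces → V=33, E=82, F=51.
Check: V − E + F = 33 − 82 + 51 = 2.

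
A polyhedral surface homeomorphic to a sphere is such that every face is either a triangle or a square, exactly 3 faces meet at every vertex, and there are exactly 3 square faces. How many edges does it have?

9

Let x be the number of triangles; then F = 3 + x.
Edge–face incidences: 2E = 4·3 + 3·x = 12 + 3x.
Every vertex has degree 3, so 3V = 2E.
Euler: V − E + F = 2 ⇒ (2E)/3 − E + (3 + x) = 2.
Multiply by 6: 2·(2E) − 3·(2E) + 6·(3 + x) = 12, i.e. 18 + 6x − (12 + 3x) = 12.
Collecting terms: 3x + 6 = 12, so 3x = 6, so x = 2.
Then 2E = 12 + 3·2 = 18, so E = 9, V = 2E/3 = 6, F = 3 + 2 = 5.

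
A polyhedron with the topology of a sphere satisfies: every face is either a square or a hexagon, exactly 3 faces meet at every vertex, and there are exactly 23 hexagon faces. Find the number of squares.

Let x be the number of squares; then F = 23 + x.
Edge–face incidences: 2E = 6·23 + 4·x = 138 + 4x.
Every vertex has degree 3, so 3V = 2E.
Euler: V − E + F = 2 ⇒ (2E)/3 − E + (23 + x) = 2.
Multiply by 6: 2·(2E) − 3·(2E) + 6·(23 + x) = 12, i.e. 138 + 6x − (138 + 4x) = 12.
Collecting terms: 2x = 12, so x = 6.
Then 2E = 138 + 4·6 = 162, so E = 81, V = 2E/3 = 54, F = 23 + 6 = 29.

6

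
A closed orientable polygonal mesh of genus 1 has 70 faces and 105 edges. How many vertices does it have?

35

For a closed orientable surface of genus 1, χ = 2 − 2·1 = 0.
V = 0 + E − F = 0 + 105 − 70 = 35.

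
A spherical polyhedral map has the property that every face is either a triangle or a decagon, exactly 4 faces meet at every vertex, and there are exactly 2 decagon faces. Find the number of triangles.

Let x be the number of triangles; then F = 2 + x.
Edge–face incidences: 2E = 10·2 + 3·x = 20 + 3x.
Every vertex has degree 4, so 4V = 2E.
Euler: V − E + F = 2 ⇒ (2E)/4 − E + (2 + x) = 2.
Multiply by 8: 2·(2E) − 4·(2E) + 8·(2 + x) = 16, i.e. 16 + 8x − 2·(20 + 3x) = 16.
Collecting terms: 2x − 24 = 16, so 2x = 40, so x = 20.
Then 2E = 20 + 3·20 = 80, so E = 40, V = 2E/4 = 20, F = 2 + 20 = 22.

20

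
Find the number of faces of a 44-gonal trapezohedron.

88

The n-trapezohedron (dual of the n-antiprism) has V = 2·44 + 2 = 90, E = 4·44 = 176, F = 2·44 = 88.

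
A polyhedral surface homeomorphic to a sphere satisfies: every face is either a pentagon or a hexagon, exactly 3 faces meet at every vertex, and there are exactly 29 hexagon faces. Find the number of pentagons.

12

Let x be the number of pentagons; then F = 29 + x.
Edge–face incidences: 2E = 6·29 + 5·x = 174 + 5x.
Every vertex has degree 3, so 3V = 2E.
Euler: V − E + F = 2 ⇒ (2E)/3 − E + (29 + x) = 2.
Multiply by 6: 2·(2E) − 3·(2E) + 6·(29 + x) = 12, i.e. 174 + 6x − (174 + 5x) = 12.
Collecting terms: x = 12.
Then 2E = 174 + 5·12 = 234, so E = 117, V = 2E/3 = 78, F = 29 + 12 = 41.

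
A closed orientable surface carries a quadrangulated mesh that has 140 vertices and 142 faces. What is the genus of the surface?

Every face is a square, so 2E = 4·142 = 568, giving E = 284.
χ = V − E + F = 140 − 284 + 142 = -2.
For a closed orientable surface χ = 2 − 2g, so g = (2 − (-2))/2 = 2.

2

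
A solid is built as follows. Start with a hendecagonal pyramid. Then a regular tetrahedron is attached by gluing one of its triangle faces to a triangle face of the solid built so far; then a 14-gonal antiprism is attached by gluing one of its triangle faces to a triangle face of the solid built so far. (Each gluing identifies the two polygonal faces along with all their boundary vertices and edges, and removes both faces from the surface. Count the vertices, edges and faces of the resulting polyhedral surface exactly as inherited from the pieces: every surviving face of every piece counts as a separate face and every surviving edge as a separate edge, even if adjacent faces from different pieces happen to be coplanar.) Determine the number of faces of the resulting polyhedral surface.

A hendecagonal pyramid: V=12, E=22, F=12.
Attach a regular tetrahedron (V=4, E=6, F=4) along a 3-gon: merge 3 vertices and 3 edges, delete both glued faces → V=13, E=25, F=14.
Attach a 14-gonal antiprism (V=28, E=56, F=30) along a 3-gon: merge 3 vertices and 3 edges, delete both glued faces → V=38, E=78, F=42.
Check: V − E + F = 38 − 78 + 42 = 2.

42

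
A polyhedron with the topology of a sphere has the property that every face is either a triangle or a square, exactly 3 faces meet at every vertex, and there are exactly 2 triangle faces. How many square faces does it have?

Let x be the number of squares; then F = 2 + x.
Edge–face incidences: 2E = 3·2 + 4·x = 6 + 4x.
Every vertex has degree 3, so 3V = 2E.
Euler: V − E + F = 2 ⇒ (2E)/3 − E + (2 + x) = 2.
Multiply by 6: 2·(2E) − 3·(2E) + 6·(2 + x) = 12, i.e. 12 + 6x − (6 + 4x) = 12.
Collecting terms: 2x + 6 = 12, so 2x = 6, so x = 3.
Then 2E = 6 + 4·3 = 18, so E = 9, V = 2E/3 = 6, F = 2 + 3 = 5.

3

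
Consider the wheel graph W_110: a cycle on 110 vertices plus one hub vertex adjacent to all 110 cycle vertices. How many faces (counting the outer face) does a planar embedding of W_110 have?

111

W_110 has V = 110 + 1 = 111 vertices and E = 2·110 = 220 edges.
By Euler's formula F = 2 − V + E = 2 − 111 + 220 = 111.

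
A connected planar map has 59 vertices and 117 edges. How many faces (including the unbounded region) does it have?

60

Euler's formula for a connected plane graph: V − E + F = 2, so F = 2 − 59 + 117 = 60.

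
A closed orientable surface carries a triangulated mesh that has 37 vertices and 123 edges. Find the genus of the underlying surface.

Every face is a triangle and each edge borders two faces, so 3F = 2·123, giving F = 82.
χ = V − E + F = 37 − 123 + 82 = -4.
For a closed orientable surface χ = 2 − 2g, so g = (2 − (-4))/2 = 3.

3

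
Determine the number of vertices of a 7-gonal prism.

14

A prism on an n-gon has two n-gon bases and n rectangular sides: V = 2·7 = 14, E = 3·7 = 21, F = 7 + 2 = 9.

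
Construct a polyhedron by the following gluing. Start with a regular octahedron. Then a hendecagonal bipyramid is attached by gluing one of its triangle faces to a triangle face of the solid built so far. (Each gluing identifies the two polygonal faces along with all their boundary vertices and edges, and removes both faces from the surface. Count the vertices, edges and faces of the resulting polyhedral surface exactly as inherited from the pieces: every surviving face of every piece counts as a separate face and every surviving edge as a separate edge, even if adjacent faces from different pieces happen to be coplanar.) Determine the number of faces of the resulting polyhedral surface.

28

A regular octahedron: V=6, E=12, F=8.
Attach a hendecagonal bipyramid (V=13, E=33, F=22) along a 3-gon: merge 3 vertices and 3 edges, delete both glued faces → V=16, E=42, F=28.
Check: V − E + F = 16 − 42 + 28 = 2.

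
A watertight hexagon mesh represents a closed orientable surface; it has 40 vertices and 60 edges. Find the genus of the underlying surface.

1

Every face is a hexagon and each edge borders two faces, so 6F = 2·60, giving F = 20.
χ = V − E + F = 40 − 60 + 20 = 0.
For a closed orientable surface χ = 2 − 2g, so g = (2 − (0))/2 = 1.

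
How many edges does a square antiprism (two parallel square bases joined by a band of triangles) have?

16

An antiprism on an n-gon has two n-gon caps and 2n triangles: V = 2·4 = 8, E = 4·4 = 16, F = 2·4 + 2 = 10.
Check: V − E + F = 8 − 16 + 10 = 2.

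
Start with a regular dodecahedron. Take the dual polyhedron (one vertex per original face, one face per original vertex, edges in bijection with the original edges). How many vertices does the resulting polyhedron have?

The base solid has V = 20, E = 30, F = 12.
The dual swaps V and F and preserves E: V′ = F = 12, E′ = E = 30, F′ = V = 20.

12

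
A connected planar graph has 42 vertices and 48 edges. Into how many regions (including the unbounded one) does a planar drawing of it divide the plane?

8

Euler's formula for a connected plane graph: V − E + F = 2, so F = 2 − 42 + 48 = 8.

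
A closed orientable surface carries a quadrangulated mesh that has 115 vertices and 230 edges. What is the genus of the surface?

1

Every face is a square and each edge borders two faces, so 4F = 2·230, giving F = 115.
χ = V − E + F = 115 − 230 + 115 = 0.
For a closed orientable surface χ = 2 − 2g, so g = (2 − (0))/2 = 1.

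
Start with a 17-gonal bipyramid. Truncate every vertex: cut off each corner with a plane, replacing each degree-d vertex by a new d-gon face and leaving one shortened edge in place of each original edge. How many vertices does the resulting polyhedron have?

The base solid has V = 19, E = 51, F = 34.
Truncation replaces each original edge-end by a new vertex, so V′ = 2E = 102.
Each original edge survives, and each old vertex of degree d contributes d new edges; summing degrees gives Σd = 2E, so E′ = E + 2E = 3E = 153.
Each original face survives and each original vertex becomes one new face: F′ = F + V = 53.

102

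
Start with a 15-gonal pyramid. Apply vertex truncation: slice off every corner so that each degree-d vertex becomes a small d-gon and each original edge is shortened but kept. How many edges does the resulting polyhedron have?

The base solid has V = 16, E = 30, F = 16.
Truncation replaces each original edge-end by a new vertex, so V′ = 2E = 60.
Each original edge survives, and each old vertex of degree d contributes d new edges; summing degrees gives Σd = 2E, so E′ = E + 2E = 3E = 90.
Each original face survives and each original vertex becomes one new face: F′ = F + V = 32.

90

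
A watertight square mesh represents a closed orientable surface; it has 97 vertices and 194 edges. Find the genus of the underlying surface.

Every face is a square and each edge borders two faces, so 4F = 2·194, giving F = 97.
χ = V − E + F = 97 − 194 + 97 = 0.
For a closed orientable surface χ = 2 − 2g, so g = (2 − (0))/2 = 1.

1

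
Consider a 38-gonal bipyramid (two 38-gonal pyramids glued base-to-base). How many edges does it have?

114

A bipyramid over an n-gon has 2n triangular faces and n + 2 vertices: V = 38 + 2 = 40, E = 3·38 = 114, F = 2·38 = 76.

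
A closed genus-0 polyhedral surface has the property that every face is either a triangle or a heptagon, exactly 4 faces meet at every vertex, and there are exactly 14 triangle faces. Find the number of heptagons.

2

Let x be the number of heptagons; then F = 14 + x.
Edge–face incidences: 2E = 3·14 + 7·x = 42 + 7x.
Every vertex has degree 4, so 4V = 2E.
Euler: V − E + F = 2 ⇒ (2E)/4 − E + (14 + x) = 2.
Multiply by 8: 2·(2E) − 4·(2E) + 8·(14 + x) = 16, i.e. 112 + 8x − 2·(42 + 7x) = 16.
Collecting terms: −6x + 28 = 16, so −6x = −12, so x = 2.
Then 2E = 42 + 7·2 = 56, so E = 28, V = 2E/4 = 14, F = 14 + 2 = 16.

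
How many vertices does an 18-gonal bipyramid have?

20

A bipyramid over an n-gon has 2n triangular faces and n + 2 vertices: V = 18 + 2 = 20, E = 3·18 = 54, F = 2·18 = 36.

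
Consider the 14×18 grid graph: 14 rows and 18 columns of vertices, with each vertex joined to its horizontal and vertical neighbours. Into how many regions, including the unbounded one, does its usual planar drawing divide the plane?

The grid has V = 14·18 = 252 vertices and E = 14·17 + 18·13 = 472 edges.
F = 2 − V + E = 2 − 252 + 472 = 222.

222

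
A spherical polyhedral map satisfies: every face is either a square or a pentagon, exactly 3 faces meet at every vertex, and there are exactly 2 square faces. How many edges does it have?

Let x be the number of pentagons; then F = 2 + x.
Edge–face incidences: 2E = 4·2 + 5·x = 8 + 5x.
Every vertex has degree 3, so 3V = 2E.
Euler: V − E + F = 2 ⇒ (2E)/3 − E + (2 + x) = 2.
Multiply by 6: 2·(2E) − 3·(2E) + 6·(2 + x) = 12, i.e. 12 + 6x − (8 + 5x) = 12.
Collecting terms: x + 4 = 12, so x = 8.
Then 2E = 8 + 5·8 = 48, so E = 24, V = 2E/3 = 16, F = 2 + 8 = 10.

24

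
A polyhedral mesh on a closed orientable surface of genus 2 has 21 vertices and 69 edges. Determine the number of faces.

For a closed orientable surface of genus 2, χ = 2 − 2·2 = -2.
F = -2 − V + E = -2 − 21 + 69 = 46.

46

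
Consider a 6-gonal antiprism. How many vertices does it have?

12

An antiprism on an n-gon has two n-gon caps and 2n triangles: V = 2·6 = 12, E = 4·6 = 24, F = 2·6 + 2 = 14.
Check: V − E + F = 12 − 24 + 14 = 2.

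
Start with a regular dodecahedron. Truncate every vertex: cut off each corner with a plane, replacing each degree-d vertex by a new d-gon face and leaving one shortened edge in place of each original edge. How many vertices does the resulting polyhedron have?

The base solid has V = 20, E = 30, F = 12.
Truncation replaces each original edge-end by a new vertex, so V′ = 2E = 60.
Each original edge survives, and each old vertex of degree d contributes d new edges; summing degrees gives Σd = 2E, so E′ = E + 2E = 3E = 90.
Each original face survives and each original vertex becomes one new face: F′ = F + V = 32.

60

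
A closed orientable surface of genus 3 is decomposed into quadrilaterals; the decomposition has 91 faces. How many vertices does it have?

87

χ = 2 − 2·3 = -4, and every face is a square so 4F = 2E.
E = 4·91/2 = 182. Then V = -4 + E − F = -4 + 182 − 91 = 87.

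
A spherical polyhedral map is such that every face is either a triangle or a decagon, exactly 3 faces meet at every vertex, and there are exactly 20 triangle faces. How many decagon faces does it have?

Let x be the number of decagons; then F = 20 + x.
Edge–face incidences: 2E = 3·20 + 10·x = 60 + 10x.
Every vertex has degree 3, so 3V = 2E.
Euler: V − E + F = 2 ⇒ (2E)/3 − E + (20 + x) = 2.
Multiply by 6: 2·(2E) − 3·(2E) + 6·(20 + x) = 12, i.e. 120 + 6x − (60 + 10x) = 12.
Collecting terms: −4x + 60 = 12, so −4x = −48, so x = 12.
Then 2E = 60 + 10·12 = 180, so E = 90, V = 2E/3 = 60, F = 20 + 12 = 32.

12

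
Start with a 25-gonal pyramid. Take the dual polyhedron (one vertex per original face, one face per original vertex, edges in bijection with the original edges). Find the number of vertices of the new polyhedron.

The base solid has V = 26, E = 50, F = 26.
The dual swaps V and F and preserves E: V′ = F = 26, E′ = E = 50, F′ = V = 26.

26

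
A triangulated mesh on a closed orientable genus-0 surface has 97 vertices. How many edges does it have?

285

χ = 2 − 2·0 = 2, and every face is a triangle so 3F = 2E.
V − E + F = 2 with E = 3F/2 gives 97 − (3/2 − 1)·F = 2, so F = 190 and E = 285.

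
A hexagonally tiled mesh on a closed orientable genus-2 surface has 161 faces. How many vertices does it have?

χ = 2 − 2·2 = -2, and every face is a hexagon so 6F = 2E.
E = 6·161/2 = 483. Then V = -2 + E − F = -2 + 483 − 161 = 320.

320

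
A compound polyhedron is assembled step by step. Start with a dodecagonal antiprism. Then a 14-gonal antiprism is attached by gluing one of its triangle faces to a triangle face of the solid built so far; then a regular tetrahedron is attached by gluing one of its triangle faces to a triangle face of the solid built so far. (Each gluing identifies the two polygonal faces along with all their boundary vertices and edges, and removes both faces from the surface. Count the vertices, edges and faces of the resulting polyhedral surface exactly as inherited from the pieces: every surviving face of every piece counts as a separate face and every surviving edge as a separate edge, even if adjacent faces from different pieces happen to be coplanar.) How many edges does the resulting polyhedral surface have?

104

A dodecagonal antiprism: V=24, E=48, F=26.
Attach a 14-gonal antiprism (V=28, E=56, F=30) along a 3-gon: merge 3 vertices and 3 edges, delete both glued faces → V=49, E=101, F=54.
Attach a regular tetrahedron (V=4, E=6, F=4) along a 3-gon: merge 3 vertices and 3 edges, delete both glued faces → V=50, E=104, F=56.
Check: V − E + F = 50 − 104 + 56 = 2.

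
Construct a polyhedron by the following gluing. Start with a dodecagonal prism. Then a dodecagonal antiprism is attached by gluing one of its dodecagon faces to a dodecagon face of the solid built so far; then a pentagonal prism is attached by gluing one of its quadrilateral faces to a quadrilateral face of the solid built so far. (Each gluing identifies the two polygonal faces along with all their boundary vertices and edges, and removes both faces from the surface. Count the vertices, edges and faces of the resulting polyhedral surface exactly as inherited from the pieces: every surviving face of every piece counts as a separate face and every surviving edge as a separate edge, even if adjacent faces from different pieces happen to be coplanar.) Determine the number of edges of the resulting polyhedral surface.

83

A dodecagonal prism: V=24, E=36, F=14.
Attach a dodecagonal antiprism (V=24, E=48, F=26) along a 12-gon: merge 12 vertices and 12 edges, delete both glued faces → V=36, E=72, F=38.
Attach a pentagonal prism (V=10, E=15, F=7) along a 4-gon: merge 4 vertices and 4 edges, delete both glued faces → V=42, E=83, F=43.
Check: V − E + F = 42 − 83 + 43 = 2.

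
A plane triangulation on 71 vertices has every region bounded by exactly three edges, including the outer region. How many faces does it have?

138

In a plane triangulation 3F = 2E and V − E + F = 2, so F = 2V − 4 = 2·71 − 4 = 138.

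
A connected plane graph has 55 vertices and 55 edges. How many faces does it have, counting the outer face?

Euler's formula for a connected plane graph: V − E + F = 2, so F = 2 − 55 + 55 = 2.

2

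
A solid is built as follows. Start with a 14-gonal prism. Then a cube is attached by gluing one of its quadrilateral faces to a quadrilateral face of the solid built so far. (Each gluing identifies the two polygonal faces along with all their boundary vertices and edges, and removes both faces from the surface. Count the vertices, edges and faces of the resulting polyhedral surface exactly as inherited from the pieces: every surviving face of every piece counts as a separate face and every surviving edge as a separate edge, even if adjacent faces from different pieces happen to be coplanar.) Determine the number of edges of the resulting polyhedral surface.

A 14-gonal prism: V=28, E=42, F=16.
Attach a cube (V=8, E=12, F=6) along a 4-gon: merge 4 vertices and 4 edges, delete both glued faces → V=32, E=50, F=20.
Check: V − E + F = 32 − 50 + 20 = 2.

50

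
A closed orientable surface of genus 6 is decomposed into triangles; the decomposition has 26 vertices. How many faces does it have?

72

χ = 2 − 2·6 = -10, and every face is a triangle so 3F = 2E.
V − E + F = -10 with E = 3F/2 gives 26 − (3/2 − 1)·F = -10, so F = 72 and E = 108.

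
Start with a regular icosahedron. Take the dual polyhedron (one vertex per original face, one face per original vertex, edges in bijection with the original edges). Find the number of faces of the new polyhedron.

12

The base solid has V = 12, E = 30, F = 20.
The dual swaps V and F and preserves E: V′ = F = 20, E′ = E = 30, F′ = V = 12.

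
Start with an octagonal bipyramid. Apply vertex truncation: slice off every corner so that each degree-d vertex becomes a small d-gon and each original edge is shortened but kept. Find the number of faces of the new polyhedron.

26

The base solid has V = 10, E = 24, F = 16.
Truncation replaces each original edge-end by a new vertex, so V′ = 2E = 48.
Each original edge survives, and each old vertex of degree d contributes d new edges; summing degrees gives Σd = 2E, so E′ = E + 2E = 3E = 72.
Each original face survives and each original vertex becomes one new face: F′ = F + V = 26.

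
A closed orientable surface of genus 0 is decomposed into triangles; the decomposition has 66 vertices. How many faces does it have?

128

χ = 2 − 2·0 = 2, and every face is a triangle so 3F = 2E.
V − E + F = 2 with E = 3F/2 gives 66 − (3/2 − 1)·F = 2, so F = 128 and E = 192.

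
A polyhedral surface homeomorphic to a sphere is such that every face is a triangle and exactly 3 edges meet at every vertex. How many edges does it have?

Each face has 3 edges and each edge borders two faces, so 2E = 3F.
Each vertex has degree 3, so 3V = 2E and hence V = 3F/3.
Euler: V − E + F = 2 ⇒ (3F/3) − (3F/2) + F = 2.
Multiply by 6: (6 − 9 + 6)F = 12, i.e. 3F = 12.
So F = 4, E = 3·4/2 = 6, V = 3·4/3 = 4.

6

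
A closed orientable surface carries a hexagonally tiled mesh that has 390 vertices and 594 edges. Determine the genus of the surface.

Every face is a hexagon and each edge borders two faces, so 6F = 2·594, giving F = 198.
χ = V − E + F = 390 − 594 + 198 = -6.
For a closed orientable surface χ = 2 − 2g, so g = (2 − (-6))/2 = 4.

4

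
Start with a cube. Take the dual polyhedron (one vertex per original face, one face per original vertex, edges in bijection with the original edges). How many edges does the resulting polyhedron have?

12

The base solid has V = 8, E = 12, F = 6.
The dual swaps V and F and preserves E: V′ = F = 6, E′ = E = 12, F′ = V = 8.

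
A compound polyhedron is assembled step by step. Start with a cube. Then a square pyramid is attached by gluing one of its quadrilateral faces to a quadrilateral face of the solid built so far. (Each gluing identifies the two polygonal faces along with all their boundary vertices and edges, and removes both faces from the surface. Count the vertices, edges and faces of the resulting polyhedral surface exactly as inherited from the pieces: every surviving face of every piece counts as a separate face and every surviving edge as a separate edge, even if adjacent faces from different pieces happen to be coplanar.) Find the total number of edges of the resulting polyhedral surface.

16

A cube: V=8, E=12, F=6.
Attach a square pyramid (V=5, E=8, F=5) along a 4-gon: merge 4 vertices and 4 edges, delete both glued faces → V=9, E=16, F=9.
Check: V − E + F = 9 − 16 + 9 = 2.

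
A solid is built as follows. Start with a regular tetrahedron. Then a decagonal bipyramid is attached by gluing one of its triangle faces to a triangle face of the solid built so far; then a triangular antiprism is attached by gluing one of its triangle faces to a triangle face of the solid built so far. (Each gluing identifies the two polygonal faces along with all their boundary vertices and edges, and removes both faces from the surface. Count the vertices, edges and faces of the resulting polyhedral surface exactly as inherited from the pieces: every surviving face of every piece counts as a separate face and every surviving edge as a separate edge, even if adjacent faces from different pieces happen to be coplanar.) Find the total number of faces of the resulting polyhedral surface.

28

A regular tetrahedron: V=4, E=6, F=4.
Attach a decagonal bipyramid (V=12, E=30, F=20) along a 3-gon: merge 3 vertices and 3 edges, delete both glued faces → V=13, E=33, F=22.
Attach a triangular antiprism (V=6, E=12, F=8) along a 3-gon: merge 3 vertices and 3 edges, delete both glued faces → V=16, E=42, F=28.
Check: V − E + F = 16 − 42 + 28 = 2.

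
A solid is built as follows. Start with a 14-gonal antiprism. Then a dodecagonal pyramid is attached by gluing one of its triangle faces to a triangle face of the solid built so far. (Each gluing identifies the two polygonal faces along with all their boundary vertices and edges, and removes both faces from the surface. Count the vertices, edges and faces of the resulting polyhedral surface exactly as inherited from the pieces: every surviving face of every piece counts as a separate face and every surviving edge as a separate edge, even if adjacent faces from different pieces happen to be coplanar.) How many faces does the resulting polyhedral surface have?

A 14-gonal antiprism: V=28, E=56, F=30.
Attach a dodecagonal pyramid (V=13, E=24, F=13) along a 3-gon: merge 3 vertices and 3 edges, delete both glued faces → V=38, E=77, F=41.
Check: V − E + F = 38 − 77 + 41 = 2.

41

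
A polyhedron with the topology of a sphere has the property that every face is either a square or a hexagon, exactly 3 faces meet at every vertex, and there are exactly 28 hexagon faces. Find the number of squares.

6

Let x be the number of squares; then F = 28 + x.
Edge–face incidences: 2E = 6·28 + 4·x = 168 + 4x.
Every vertex has degree 3, so 3V = 2E.
Euler: V − E + F = 2 ⇒ (2E)/3 − E + (28 + x) = 2.
Multiply by 6: 2·(2E) − 3·(2E) + 6·(28 + x) = 12, i.e. 168 + 6x − (168 + 4x) = 12.
Collecting terms: 2x = 12, so x = 6.
Then 2E = 168 + 4·6 = 192, so E = 96, V = 2E/3 = 64, F = 28 + 6 = 34.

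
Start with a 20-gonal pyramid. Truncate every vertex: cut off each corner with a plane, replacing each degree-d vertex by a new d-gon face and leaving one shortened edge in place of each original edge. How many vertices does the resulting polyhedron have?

The base solid has V = 21, E = 40, F = 21.
Truncation replaces each original edge-end by a new vertex, so V′ = 2E = 80.
Each original edge survives, and each old vertex of degree d contributes d new edges; summing degrees gives Σd = 2E, so E′ = E + 2E = 3E = 120.
Each original face survives and each original vertex becomes one new face: F′ = F + V = 42.

80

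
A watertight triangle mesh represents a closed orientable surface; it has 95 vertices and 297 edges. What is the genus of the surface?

Every face is a triangle and each edge borders two faces, so 3F = 2·297, giving F = 198.
χ = V − E + F = 95 − 297 + 198 = -4.
For a closed orientable surface χ = 2 − 2g, so g = (2 − (-4))/2 = 3.

3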